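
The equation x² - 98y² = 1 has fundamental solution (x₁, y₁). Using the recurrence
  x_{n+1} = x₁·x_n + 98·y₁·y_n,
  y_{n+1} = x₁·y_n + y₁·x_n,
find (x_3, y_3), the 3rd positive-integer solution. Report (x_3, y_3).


Step 1: Find the fundamental solution (x₁, y₁) of x² - 98y² = 1.
  Expand √98 as a continued fraction. a₀ = ⌊√98⌋ = 9; iterate m_{k+1} = d_k·a_k − m_k, d_{k+1} = (98 − m_{k+1}²)/d_k, a_{k+1} = ⌊(a₀ + m_{k+1})/d_{k+1}⌋ (starting m₀ = 0, d₀ = 1), with convergents p_k = a_k·p_{k-1} + p_{k-2}, q_k = a_k·q_{k-1} + q_{k-2} (p₋₁ = 1, q₋₁ = 0):
  k = 0: a₀ = 9; p₀/q₀ = 9/1; p₀² − 98·q₀² = 81 − 98 = -17.
  k = 1: m = 9, d = 17, a = ⌊(9 + 9)/17⌋ = 1; p/q = (1·9 + 1)/(1·1 + 0) = 10/1; p² − 98·q² = 100 − 98 = 2.
  k = 2: m = 8, d = 2, a = ⌊(9 + 8)/2⌋ = 8; p/q = (8·10 + 9)/(8·1 + 1) = 89/9; p² − 98·q² = 7921 − 7938 = -17.
  k = 3: m = 8, d = 17, a = ⌊(9 + 8)/17⌋ = 1; p/q = (1·89 + 10)/(1·9 + 1) = 99/10; p² − 98·q² = 9801 − 9800 = 1.
  The first convergent with p² − 98·q² = 1 gives the fundamental solution (x₁, y₁) = (99, 10).
Step 2: Apply the recurrence (x_{n+1}, y_{n+1}) = (x₁x_n + 98y₁y_n, x₁y_n + y₁x_n) repeatedly.
  From (x_1, y_1) = (99, 10): x_2 = 99·99 + 98·10·10 = 19601; y_2 = 99·10 + 10·99 = 1980.
  From (x_2, y_2) = (19601, 1980): x_3 = 99·19601 + 98·10·1980 = 3880899; y_3 = 99·1980 + 10·19601 = 392030.
Step 3: Verify x_3² - 98·y_3² = 15061377048201 - 15061377048200 = 1 (should be 1). ✓

(x_1, y_1) = (99, 10); (x_3, y_3) = (3880899, 392030).


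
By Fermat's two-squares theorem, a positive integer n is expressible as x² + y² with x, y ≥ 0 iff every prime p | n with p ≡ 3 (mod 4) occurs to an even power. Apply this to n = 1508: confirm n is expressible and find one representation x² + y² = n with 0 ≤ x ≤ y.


Step 1: Factor n = 1508 = 2^2 · 13 · 29.
Step 2: Check the mod-4 condition on each prime factor: 2 = 2 (special); 13 ≡ 1 (mod 4), exponent 1; 29 ≡ 1 (mod 4), exponent 1.
All primes ≡ 3 (mod 4) appear to even exponent (or don't appear), so by the two-squares theorem n IS expressible as a sum of two squares.
Step 3: Build a representation. Group n = k² · m with k = 2 and m = 13 · 29 = 377 (a product of primes ≡ 1 (mod 4)); a representation of m scales to one of n via (k·x)² + (k·y)² = k²(x² + y²). Each prime p ≡ 1 (mod 4) is itself a sum of two squares; find a² by testing p − a² for a perfect square:
  13: 13 − 1² = 12, 13 − 2² = 9 = 3² ⇒ 13 = 2² + 3².
  29: 29 − 1² = 28, 29 − 2² = 25 = 5² ⇒ 29 = 2² + 5².
  Combine using the Brahmagupta–Fibonacci identity (a² + b²)(c² + d²) = (ac − bd)² + (ad + bc)² = (ac + bd)² + (ad − bc)²:
  13 · 29 = 377: from (2² + 3²)(2² + 5²), take (2·2 − 3·5, 2·5 + 3·2) = (4 − 15, 10 + 6) = (-11, 16); dropping signs (only squares matter) gives (11, 16); check 11² + 16² = 121 + 256 = 377 ✓.
  Scale by k = 2: (2·11, 2·16) = (22, 32).
Step 4: Order so x ≤ y and verify: 22² + 32² = 484 + 1024 = 1508 = n. ✓

n = 1508 = 22² + 32² (one valid representation with x ≤ y).


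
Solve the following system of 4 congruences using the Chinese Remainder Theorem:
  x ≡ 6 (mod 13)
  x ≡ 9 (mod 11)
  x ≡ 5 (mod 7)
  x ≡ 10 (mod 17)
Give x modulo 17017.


Product of moduli M = 13 · 11 · 7 · 17 = 17017.
Merge one congruence at a time:
  Start: x ≡ 6 (mod 13).
  Combine with x ≡ 9 (mod 11); new modulus lcm = 143.
    Write x = 6 + 13·t and substitute into x ≡ 9 (mod 11): 13·t ≡ 9 − 6 = 3 (mod 11).
    Reduce coefficients mod 11: 2·t ≡ 3 (mod 11).
    The inverse of 2 mod 11 is 6 (since 2·6 = 12 = 1·11 + 1), so t ≡ 6·3 = 18 ≡ 7 (mod 11).
    Then x = 6 + 13·7 = 97, valid modulo lcm(13, 11) = 143: x ≡ 97 (mod 143).
  Combine with x ≡ 5 (mod 7); new modulus lcm = 1001.
    Write x = 97 + 143·t and substitute into x ≡ 5 (mod 7): 143·t ≡ 5 − 97 = -92 (mod 7).
    Reduce coefficients mod 7: 3·t ≡ 6 (mod 7).
    The inverse of 3 mod 7 is 5 (since 3·5 = 15 = 2·7 + 1), so t ≡ 5·6 = 30 ≡ 2 (mod 7).
    Then x = 97 + 143·2 = 383, valid modulo lcm(143, 7) = 1001: x ≡ 383 (mod 1001).
  Combine with x ≡ 10 (mod 17); new modulus lcm = 17017.
    Write x = 383 + 1001·t and substitute into x ≡ 10 (mod 17): 1001·t ≡ 10 − 383 = -373 (mod 17).
    Reduce coefficients mod 17: 15·t ≡ 1 (mod 17).
    The inverse of 15 mod 17 is 8 (since 15·8 = 120 = 7·17 + 1), so t ≡ 8·1 = 8 ≡ 8 (mod 17).
    Then x = 383 + 1001·8 = 8391, valid modulo lcm(1001, 17) = 17017: x ≡ 8391 (mod 17017).
Verify against each original: 8391 mod 13 = 6, 8391 mod 11 = 9, 8391 mod 7 = 5, 8391 mod 17 = 10.

x ≡ 8391 (mod 17017).


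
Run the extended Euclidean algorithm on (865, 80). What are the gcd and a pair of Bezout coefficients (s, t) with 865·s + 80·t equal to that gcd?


Euclidean algorithm on (865, 80) — divide until remainder is 0:
  865 = 10 · 80 + 65
  80 = 1 · 65 + 15
  65 = 4 · 15 + 5
  15 = 3 · 5 + 0
gcd(865, 80) = 5.
Track Bezout coefficients alongside the remainders: start with r₀ = 865 = a·1 + b·0 (s = 1, t = 0) and r₁ = 80 = a·0 + b·1 (s = 0, t = 1); each new remainder r_{k+1} = r_{k-1} − q_k·r_k inherits s_{k+1} = s_{k-1} − q_k·s_k, t_{k+1} = t_{k-1} − q_k·t_k, so r_k = a·s_k + b·t_k at every step:
  q = 10: r = 65, s = 1 − 10·0 = 1, t = 0 − 10·1 = -10  (check: 865·1 + 80·(-10) = 65)
  q = 1: r = 15, s = 0 − 1·1 = -1, t = 1 − 1·(-10) = 11  (check: 865·(-1) + 80·11 = 15)
  q = 4: r = 5, s = 1 − 4·(-1) = 5, t = -10 − 4·11 = -54  (check: 865·5 + 80·(-54) = 5)
The row with r = 5 (the gcd) gives the Bezout coefficients s = 5, t = -54.
Result: 865 · (5) + 80 · (-54) = 5.

gcd(865, 80) = 5; s = 5, t = -54 (check: 865·5 + 80·(-54) = 5).


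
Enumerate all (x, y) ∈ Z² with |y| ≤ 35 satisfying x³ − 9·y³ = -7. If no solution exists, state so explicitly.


The equation is x³ - 9y³ = -7. For fixed y, x³ = 9·y³ − 7, so a solution requires the RHS to be a perfect cube.
Strategy: iterate y from -35 to 35, compute RHS = 9·y³ − 7, and check whether it is a (positive or negative) perfect cube.
Check small values of y:
  y = 0: RHS = -7 is not a perfect cube.
  y = 1: RHS = 2 is not a perfect cube.
  y = -1: RHS = -16 is not a perfect cube.
  y = 2: RHS = 65 is not a perfect cube.
  y = -2: RHS = -79 is not a perfect cube.
  y = 3: RHS = 236 is not a perfect cube.
  y = -3: RHS = -250 is not a perfect cube.
Continuing the search up to |y| = 35 finds no solutions either.
No (x, y) in the scanned range satisfies the equation.

No integer solutions with |y| ≤ 35.


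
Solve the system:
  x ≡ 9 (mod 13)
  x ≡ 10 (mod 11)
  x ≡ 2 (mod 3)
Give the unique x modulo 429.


Moduli 13, 11, 3 are pairwise coprime; by CRT there is a unique solution modulo M = 13 · 11 · 3 = 429.
Solve pairwise, accumulating the modulus:
  Start with x ≡ 9 (mod 13).
  Combine with x ≡ 10 (mod 11): since gcd(13, 11) = 1, we get a unique residue mod 143.
    Write x = 9 + 13·t and substitute into x ≡ 10 (mod 11): 13·t ≡ 10 − 9 = 1 (mod 11).
    Reduce coefficients mod 11: 2·t ≡ 1 (mod 11).
    The inverse of 2 mod 11 is 6 (since 2·6 = 12 = 1·11 + 1), so t ≡ 6·1 = 6 ≡ 6 (mod 11).
    Then x = 9 + 13·6 = 87, valid modulo lcm(13, 11) = 143: x ≡ 87 (mod 143).
  Combine with x ≡ 2 (mod 3): since gcd(143, 3) = 1, we get a unique residue mod 429.
    Write x = 87 + 143·t and substitute into x ≡ 2 (mod 3): 143·t ≡ 2 − 87 = -85 (mod 3).
    Reduce coefficients mod 3: 2·t ≡ 2 (mod 3).
    The inverse of 2 mod 3 is 2 (since 2·2 = 4 = 1·3 + 1), so t ≡ 2·2 = 4 ≡ 1 (mod 3).
    Then x = 87 + 143·1 = 230, valid modulo lcm(143, 3) = 429: x ≡ 230 (mod 429).
Verify: 230 mod 13 = 9 ✓, 230 mod 11 = 10 ✓, 230 mod 3 = 2 ✓.

x ≡ 230 (mod 429).


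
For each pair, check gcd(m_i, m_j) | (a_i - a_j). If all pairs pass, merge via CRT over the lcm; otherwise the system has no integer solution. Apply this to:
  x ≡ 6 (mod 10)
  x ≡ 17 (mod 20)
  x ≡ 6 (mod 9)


Moduli 10, 20, 9 are not pairwise coprime, so CRT works modulo lcm(m_i) when all pairwise compatibility conditions hold.
Pairwise compatibility: gcd(m_i, m_j) must divide a_i - a_j for every pair.
Merge one congruence at a time:
  Start: x ≡ 6 (mod 10).
  Combine with x ≡ 17 (mod 20): gcd(10, 20) = 10, and 17 - 6 = 11 is NOT divisible by 10.
    ⇒ system is inconsistent (no integer solution).

No solution (the system is inconsistent).


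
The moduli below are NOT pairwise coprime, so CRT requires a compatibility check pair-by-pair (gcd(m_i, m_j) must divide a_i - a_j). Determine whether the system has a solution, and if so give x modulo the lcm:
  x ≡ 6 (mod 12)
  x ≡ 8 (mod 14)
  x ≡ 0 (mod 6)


Moduli 12, 14, 6 are not pairwise coprime, so CRT works modulo lcm(m_i) when all pairwise compatibility conditions hold.
Pairwise compatibility: gcd(m_i, m_j) must divide a_i - a_j for every pair.
Merge one congruence at a time:
  Start: x ≡ 6 (mod 12).
  Combine with x ≡ 8 (mod 14): gcd(12, 14) = 2; 8 - 6 = 2, which IS divisible by 2, so compatible.
    Write x = 6 + 12·t and substitute into x ≡ 8 (mod 14): 12·t ≡ 8 − 6 = 2 (mod 14).
    Divide the congruence (and modulus) by g = 2: 6·t ≡ 1 (mod 7).
    The inverse of 6 mod 7 is 6 (since 6·6 = 36 = 5·7 + 1), so t ≡ 6·1 = 6 ≡ 6 (mod 7).
    Then x = 6 + 12·6 = 78, valid modulo lcm(12, 14) = 84: x ≡ 78 (mod 84).
  Combine with x ≡ 0 (mod 6): gcd(84, 6) = 6; 0 - 78 = -78, which IS divisible by 6, so compatible.
    Write x = 78 + 84·t and substitute into x ≡ 0 (mod 6): 84·t ≡ 0 − 78 = -78 (mod 6).
    Divide the congruence (and modulus) by g = 6: 14·t ≡ -13 (mod 1).
    Modulo 1 every t works; take t = 0.
    Then x = 78 + 84·0 = 78, valid modulo lcm(84, 6) = 84: x ≡ 78 (mod 84).
Verify: 78 mod 12 = 6, 78 mod 14 = 8, 78 mod 6 = 0.

x ≡ 78 (mod 84).


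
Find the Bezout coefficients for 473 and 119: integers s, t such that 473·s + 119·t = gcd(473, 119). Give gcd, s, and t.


Euclidean algorithm on (473, 119) — divide until remainder is 0:
  473 = 3 · 119 + 116
  119 = 1 · 116 + 3
  116 = 38 · 3 + 2
  3 = 1 · 2 + 1
  2 = 2 · 1 + 0
gcd(473, 119) = 1.
Track Bezout coefficients alongside the remainders: start with r₀ = 473 = a·1 + b·0 (s = 1, t = 0) and r₁ = 119 = a·0 + b·1 (s = 0, t = 1); each new remainder r_{k+1} = r_{k-1} − q_k·r_k inherits s_{k+1} = s_{k-1} − q_k·s_k, t_{k+1} = t_{k-1} − q_k·t_k, so r_k = a·s_k + b·t_k at every step:
  q = 3: r = 116, s = 1 − 3·0 = 1, t = 0 − 3·1 = -3  (check: 473·1 + 119·(-3) = 116)
  q = 1: r = 3, s = 0 − 1·1 = -1, t = 1 − 1·(-3) = 4  (check: 473·(-1) + 119·4 = 3)
  q = 38: r = 2, s = 1 − 38·(-1) = 39, t = -3 − 38·4 = -155  (check: 473·39 + 119·(-155) = 2)
  q = 1: r = 1, s = -1 − 1·39 = -40, t = 4 − 1·(-155) = 159  (check: 473·(-40) + 119·159 = 1)
The row with r = 1 (the gcd) gives the Bezout coefficients s = -40, t = 159.
Result: 473 · (-40) + 119 · (159) = 1.

gcd(473, 119) = 1; s = -40, t = 159 (check: 473·(-40) + 119·159 = 1).


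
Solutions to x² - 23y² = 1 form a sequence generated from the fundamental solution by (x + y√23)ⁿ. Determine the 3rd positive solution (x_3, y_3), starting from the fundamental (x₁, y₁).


Step 1: Find the fundamental solution (x₁, y₁) of x² - 23y² = 1.
  Expand √23 as a continued fraction. a₀ = ⌊√23⌋ = 4; iterate m_{k+1} = d_k·a_k − m_k, d_{k+1} = (23 − m_{k+1}²)/d_k, a_{k+1} = ⌊(a₀ + m_{k+1})/d_{k+1}⌋ (starting m₀ = 0, d₀ = 1), with convergents p_k = a_k·p_{k-1} + p_{k-2}, q_k = a_k·q_{k-1} + q_{k-2} (p₋₁ = 1, q₋₁ = 0):
  k = 0: a₀ = 4; p₀/q₀ = 4/1; p₀² − 23·q₀² = 16 − 23 = -7.
  k = 1: m = 4, d = 7, a = ⌊(4 + 4)/7⌋ = 1; p/q = (1·4 + 1)/(1·1 + 0) = 5/1; p² − 23·q² = 25 − 23 = 2.
  k = 2: m = 3, d = 2, a = ⌊(4 + 3)/2⌋ = 3; p/q = (3·5 + 4)/(3·1 + 1) = 19/4; p² − 23·q² = 361 − 368 = -7.
  k = 3: m = 3, d = 7, a = ⌊(4 + 3)/7⌋ = 1; p/q = (1·19 + 5)/(1·4 + 1) = 24/5; p² − 23·q² = 576 − 575 = 1.
  The first convergent with p² − 23·q² = 1 gives the fundamental solution (x₁, y₁) = (24, 5).
Step 2: Apply the recurrence (x_{n+1}, y_{n+1}) = (x₁x_n + 23y₁y_n, x₁y_n + y₁x_n) repeatedly.
  From (x_1, y_1) = (24, 5): x_2 = 24·24 + 23·5·5 = 1151; y_2 = 24·5 + 5·24 = 240.
  From (x_2, y_2) = (1151, 240): x_3 = 24·1151 + 23·5·240 = 55224; y_3 = 24·240 + 5·1151 = 11515.
Step 3: Verify x_3² - 23·y_3² = 3049690176 - 3049690175 = 1 (should be 1). ✓

(x_1, y_1) = (24, 5); (x_3, y_3) = (55224, 11515).


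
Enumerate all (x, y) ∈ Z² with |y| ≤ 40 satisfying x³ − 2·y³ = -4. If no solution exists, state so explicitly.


The equation is x³ - 2y³ = -4. For fixed y, x³ = 2·y³ − 4, so a solution requires the RHS to be a perfect cube.
Strategy: iterate y from -40 to 40, compute RHS = 2·y³ − 4, and check whether it is a (positive or negative) perfect cube.
Check small values of y:
  y = 0: RHS = -4 is not a perfect cube.
  y = 1: RHS = -2 is not a perfect cube.
  y = -1: RHS = -6 is not a perfect cube.
  y = 2: RHS = 12 is not a perfect cube.
  y = -2: RHS = -20 is not a perfect cube.
  y = 3: RHS = 50 is not a perfect cube.
  y = -3: RHS = -58 is not a perfect cube.
Continuing the search up to |y| = 40 finds no solutions either.
No (x, y) in the scanned range satisfies the equation.

No integer solutions with |y| ≤ 40.


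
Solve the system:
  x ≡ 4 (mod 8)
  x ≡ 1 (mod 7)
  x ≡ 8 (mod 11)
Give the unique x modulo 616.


Moduli 8, 7, 11 are pairwise coprime; by CRT there is a unique solution modulo M = 8 · 7 · 11 = 616.
Solve pairwise, accumulating the modulus:
  Start with x ≡ 4 (mod 8).
  Combine with x ≡ 1 (mod 7): since gcd(8, 7) = 1, we get a unique residue mod 56.
    Write x = 4 + 8·t and substitute into x ≡ 1 (mod 7): 8·t ≡ 1 − 4 = -3 (mod 7).
    Reduce coefficients mod 7: 1·t ≡ 4 (mod 7).
    So t ≡ 4 (mod 7).
    Then x = 4 + 8·4 = 36, valid modulo lcm(8, 7) = 56: x ≡ 36 (mod 56).
  Combine with x ≡ 8 (mod 11): since gcd(56, 11) = 1, we get a unique residue mod 616.
    Write x = 36 + 56·t and substitute into x ≡ 8 (mod 11): 56·t ≡ 8 − 36 = -28 (mod 11).
    Reduce coefficients mod 11: 1·t ≡ 5 (mod 11).
    So t ≡ 5 (mod 11).
    Then x = 36 + 56·5 = 316, valid modulo lcm(56, 11) = 616: x ≡ 316 (mod 616).
Verify: 316 mod 8 = 4 ✓, 316 mod 7 = 1 ✓, 316 mod 11 = 8 ✓.

x ≡ 316 (mod 616).


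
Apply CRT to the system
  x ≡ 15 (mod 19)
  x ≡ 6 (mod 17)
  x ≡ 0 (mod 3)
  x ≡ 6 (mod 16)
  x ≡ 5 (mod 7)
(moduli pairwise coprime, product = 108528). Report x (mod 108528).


Product of moduli M = 19 · 17 · 3 · 16 · 7 = 108528.
Merge one congruence at a time:
  Start: x ≡ 15 (mod 19).
  Combine with x ≡ 6 (mod 17); new modulus lcm = 323.
    Write x = 15 + 19·t and substitute into x ≡ 6 (mod 17): 19·t ≡ 6 − 15 = -9 (mod 17).
    Reduce coefficients mod 17: 2·t ≡ 8 (mod 17).
    The inverse of 2 mod 17 is 9 (since 2·9 = 18 = 1·17 + 1), so t ≡ 9·8 = 72 ≡ 4 (mod 17).
    Then x = 15 + 19·4 = 91, valid modulo lcm(19, 17) = 323: x ≡ 91 (mod 323).
  Combine with x ≡ 0 (mod 3); new modulus lcm = 969.
    Write x = 91 + 323·t and substitute into x ≡ 0 (mod 3): 323·t ≡ 0 − 91 = -91 (mod 3).
    Reduce coefficients mod 3: 2·t ≡ 2 (mod 3).
    The inverse of 2 mod 3 is 2 (since 2·2 = 4 = 1·3 + 1), so t ≡ 2·2 = 4 ≡ 1 (mod 3).
    Then x = 91 + 323·1 = 414, valid modulo lcm(323, 3) = 969: x ≡ 414 (mod 969).
  Combine with x ≡ 6 (mod 16); new modulus lcm = 15504.
    Write x = 414 + 969·t and substitute into x ≡ 6 (mod 16): 969·t ≡ 6 − 414 = -408 (mod 16).
    Reduce coefficients mod 16: 9·t ≡ 8 (mod 16).
    The inverse of 9 mod 16 is 9 (since 9·9 = 81 = 5·16 + 1), so t ≡ 9·8 = 72 ≡ 8 (mod 16).
    Then x = 414 + 969·8 = 8166, valid modulo lcm(969, 16) = 15504: x ≡ 8166 (mod 15504).
  Combine with x ≡ 5 (mod 7); new modulus lcm = 108528.
    Write x = 8166 + 15504·t and substitute into x ≡ 5 (mod 7): 15504·t ≡ 5 − 8166 = -8161 (mod 7).
    Reduce coefficients mod 7: 6·t ≡ 1 (mod 7).
    The inverse of 6 mod 7 is 6 (since 6·6 = 36 = 5·7 + 1), so t ≡ 6·1 = 6 ≡ 6 (mod 7).
    Then x = 8166 + 15504·6 = 101190, valid modulo lcm(15504, 7) = 108528: x ≡ 101190 (mod 108528).
Verify against each original: 101190 mod 19 = 15, 101190 mod 17 = 6, 101190 mod 3 = 0, 101190 mod 16 = 6, 101190 mod 7 = 5.

x ≡ 101190 (mod 108528).


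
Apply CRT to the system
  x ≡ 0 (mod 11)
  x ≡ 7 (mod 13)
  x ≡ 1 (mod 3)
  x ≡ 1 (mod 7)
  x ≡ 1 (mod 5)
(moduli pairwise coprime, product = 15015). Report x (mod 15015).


Product of moduli M = 11 · 13 · 3 · 7 · 5 = 15015.
Merge one congruence at a time:
  Start: x ≡ 0 (mod 11).
  Combine with x ≡ 7 (mod 13); new modulus lcm = 143.
    Write x = 0 + 11·t and substitute into x ≡ 7 (mod 13): 11·t ≡ 7 − 0 = 7 (mod 13).
    The inverse of 11 mod 13 is 6 (since 11·6 = 66 = 5·13 + 1), so t ≡ 6·7 = 42 ≡ 3 (mod 13).
    Then x = 0 + 11·3 = 33, valid modulo lcm(11, 13) = 143: x ≡ 33 (mod 143).
  Combine with x ≡ 1 (mod 3); new modulus lcm = 429.
    Write x = 33 + 143·t and substitute into x ≡ 1 (mod 3): 143·t ≡ 1 − 33 = -32 (mod 3).
    Reduce coefficients mod 3: 2·t ≡ 1 (mod 3).
    The inverse of 2 mod 3 is 2 (since 2·2 = 4 = 1·3 + 1), so t ≡ 2·1 = 2 ≡ 2 (mod 3).
    Then x = 33 + 143·2 = 319, valid modulo lcm(143, 3) = 429: x ≡ 319 (mod 429).
  Combine with x ≡ 1 (mod 7); new modulus lcm = 3003.
    Write x = 319 + 429·t and substitute into x ≡ 1 (mod 7): 429·t ≡ 1 − 319 = -318 (mod 7).
    Reduce coefficients mod 7: 2·t ≡ 4 (mod 7).
    The inverse of 2 mod 7 is 4 (since 2·4 = 8 = 1·7 + 1), so t ≡ 4·4 = 16 ≡ 2 (mod 7).
    Then x = 319 + 429·2 = 1177, valid modulo lcm(429, 7) = 3003: x ≡ 1177 (mod 3003).
  Combine with x ≡ 1 (mod 5); new modulus lcm = 15015.
    Write x = 1177 + 3003·t and substitute into x ≡ 1 (mod 5): 3003·t ≡ 1 − 1177 = -1176 (mod 5).
    Reduce coefficients mod 5: 3·t ≡ 4 (mod 5).
    The inverse of 3 mod 5 is 2 (since 3·2 = 6 = 1·5 + 1), so t ≡ 2·4 = 8 ≡ 3 (mod 5).
    Then x = 1177 + 3003·3 = 10186, valid modulo lcm(3003, 5) = 15015: x ≡ 10186 (mod 15015).
Verify against each original: 10186 mod 11 = 0, 10186 mod 13 = 7, 10186 mod 3 = 1, 10186 mod 7 = 1, 10186 mod 5 = 1.

x ≡ 10186 (mod 15015).


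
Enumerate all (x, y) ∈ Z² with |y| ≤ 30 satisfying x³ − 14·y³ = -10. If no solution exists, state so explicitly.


The equation is x³ - 14y³ = -10. For fixed y, x³ = 14·y³ − 10, so a solution requires the RHS to be a perfect cube.
Strategy: iterate y from -30 to 30, compute RHS = 14·y³ − 10, and check whether it is a (positive or negative) perfect cube.
Check small values of y:
  y = 0: RHS = -10 is not a perfect cube.
  y = 1: RHS = 4 is not a perfect cube.
  y = -1: RHS = -24 is not a perfect cube.
  y = 2: RHS = 102 is not a perfect cube.
  y = -2: RHS = -122 is not a perfect cube.
  y = 3: RHS = 368 is not a perfect cube.
  y = -3: RHS = -388 is not a perfect cube.
Continuing the search up to |y| = 30 finds no solutions either.
No (x, y) in the scanned range satisfies the equation.

No integer solutions with |y| ≤ 30.


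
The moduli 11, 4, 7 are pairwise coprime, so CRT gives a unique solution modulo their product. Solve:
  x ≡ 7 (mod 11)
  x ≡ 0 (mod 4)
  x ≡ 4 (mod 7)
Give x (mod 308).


Moduli 11, 4, 7 are pairwise coprime; by CRT there is a unique solution modulo M = 11 · 4 · 7 = 308.
Solve pairwise, accumulating the modulus:
  Start with x ≡ 7 (mod 11).
  Combine with x ≡ 0 (mod 4): since gcd(11, 4) = 1, we get a unique residue mod 44.
    Write x = 7 + 11·t and substitute into x ≡ 0 (mod 4): 11·t ≡ 0 − 7 = -7 (mod 4).
    Reduce coefficients mod 4: 3·t ≡ 1 (mod 4).
    The inverse of 3 mod 4 is 3 (since 3·3 = 9 = 2·4 + 1), so t ≡ 3·1 = 3 ≡ 3 (mod 4).
    Then x = 7 + 11·3 = 40, valid modulo lcm(11, 4) = 44: x ≡ 40 (mod 44).
  Combine with x ≡ 4 (mod 7): since gcd(44, 7) = 1, we get a unique residue mod 308.
    Write x = 40 + 44·t and substitute into x ≡ 4 (mod 7): 44·t ≡ 4 − 40 = -36 (mod 7).
    Reduce coefficients mod 7: 2·t ≡ 6 (mod 7).
    The inverse of 2 mod 7 is 4 (since 2·4 = 8 = 1·7 + 1), so t ≡ 4·6 = 24 ≡ 3 (mod 7).
    Then x = 40 + 44·3 = 172, valid modulo lcm(44, 7) = 308: x ≡ 172 (mod 308).
Verify: 172 mod 11 = 7 ✓, 172 mod 4 = 0 ✓, 172 mod 7 = 4 ✓.

x ≡ 172 (mod 308).


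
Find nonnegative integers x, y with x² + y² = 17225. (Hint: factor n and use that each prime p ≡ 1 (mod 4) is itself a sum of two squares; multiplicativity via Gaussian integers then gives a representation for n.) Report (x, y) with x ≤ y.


Step 1: Factor n = 17225 = 5^2 · 13 · 53.
Step 2: Check the mod-4 condition on each prime factor: 5 ≡ 1 (mod 4), exponent 2; 13 ≡ 1 (mod 4), exponent 1; 53 ≡ 1 (mod 4), exponent 1.
All primes ≡ 3 (mod 4) appear to even exponent (or don't appear), so by the two-squares theorem n IS expressible as a sum of two squares.
Step 3: Build a representation. Group n = k² · m with k = 5 and m = 13 · 53 = 689 (a product of primes ≡ 1 (mod 4)); a representation of m scales to one of n via (k·x)² + (k·y)² = k²(x² + y²). Each prime p ≡ 1 (mod 4) is itself a sum of two squares; find a² by testing p − a² for a perfect square:
  13: 13 − 1² = 12, 13 − 2² = 9 = 3² ⇒ 13 = 2² + 3².
  53: 53 − 1² = 52, 53 − 2² = 49 = 7² ⇒ 53 = 2² + 7².
  Combine using the Brahmagupta–Fibonacci identity (a² + b²)(c² + d²) = (ac − bd)² + (ad + bc)² = (ac + bd)² + (ad − bc)²:
  13 · 53 = 689: from (2² + 3²)(2² + 7²), take (2·2 − 3·7, 2·7 + 3·2) = (4 − 21, 14 + 6) = (-17, 20); dropping signs (only squares matter) gives (17, 20); check 17² + 20² = 289 + 400 = 689 ✓.
  Scale by k = 5: (5·17, 5·20) = (85, 100).
Step 4: Order so x ≤ y and verify: 85² + 100² = 7225 + 10000 = 17225 = n. ✓

n = 17225 = 85² + 100² (one valid representation with x ≤ y).


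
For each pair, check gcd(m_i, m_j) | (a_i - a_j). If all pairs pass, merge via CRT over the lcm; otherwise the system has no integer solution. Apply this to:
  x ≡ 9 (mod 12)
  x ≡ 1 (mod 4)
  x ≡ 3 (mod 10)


Moduli 12, 4, 10 are not pairwise coprime, so CRT works modulo lcm(m_i) when all pairwise compatibility conditions hold.
Pairwise compatibility: gcd(m_i, m_j) must divide a_i - a_j for every pair.
Merge one congruence at a time:
  Start: x ≡ 9 (mod 12).
  Combine with x ≡ 1 (mod 4): gcd(12, 4) = 4; 1 - 9 = -8, which IS divisible by 4, so compatible.
    Write x = 9 + 12·t and substitute into x ≡ 1 (mod 4): 12·t ≡ 1 − 9 = -8 (mod 4).
    Divide the congruence (and modulus) by g = 4: 3·t ≡ -2 (mod 1).
    Modulo 1 every t works; take t = 0.
    Then x = 9 + 12·0 = 9, valid modulo lcm(12, 4) = 12: x ≡ 9 (mod 12).
  Combine with x ≡ 3 (mod 10): gcd(12, 10) = 2; 3 - 9 = -6, which IS divisible by 2, so compatible.
    Write x = 9 + 12·t and substitute into x ≡ 3 (mod 10): 12·t ≡ 3 − 9 = -6 (mod 10).
    Divide the congruence (and modulus) by g = 2: 6·t ≡ -3 (mod 5).
    Reduce coefficients mod 5: 1·t ≡ 2 (mod 5).
    So t ≡ 2 (mod 5).
    Then x = 9 + 12·2 = 33, valid modulo lcm(12, 10) = 60: x ≡ 33 (mod 60).
Verify: 33 mod 12 = 9, 33 mod 4 = 1, 33 mod 10 = 3.

x ≡ 33 (mod 60).


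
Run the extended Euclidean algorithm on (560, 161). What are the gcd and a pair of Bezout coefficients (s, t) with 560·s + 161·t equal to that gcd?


Euclidean algorithm on (560, 161) — divide until remainder is 0:
  560 = 3 · 161 + 77
  161 = 2 · 77 + 7
  77 = 11 · 7 + 0
gcd(560, 161) = 7.
Track Bezout coefficients alongside the remainders: start with r₀ = 560 = a·1 + b·0 (s = 1, t = 0) and r₁ = 161 = a·0 + b·1 (s = 0, t = 1); each new remainder r_{k+1} = r_{k-1} − q_k·r_k inherits s_{k+1} = s_{k-1} − q_k·s_k, t_{k+1} = t_{k-1} − q_k·t_k, so r_k = a·s_k + b·t_k at every step:
  q = 3: r = 77, s = 1 − 3·0 = 1, t = 0 − 3·1 = -3  (check: 560·1 + 161·(-3) = 77)
  q = 2: r = 7, s = 0 − 2·1 = -2, t = 1 − 2·(-3) = 7  (check: 560·(-2) + 161·7 = 7)
The row with r = 7 (the gcd) gives the Bezout coefficients s = -2, t = 7.
Result: 560 · (-2) + 161 · (7) = 7.

gcd(560, 161) = 7; s = -2, t = 7 (check: 560·(-2) + 161·7 = 7).


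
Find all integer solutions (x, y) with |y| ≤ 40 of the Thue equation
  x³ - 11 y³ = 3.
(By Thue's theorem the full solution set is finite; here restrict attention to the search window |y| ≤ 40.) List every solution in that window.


The equation is x³ - 11y³ = 3. For fixed y, x³ = 11·y³ + 3, so a solution requires the RHS to be a perfect cube.
Strategy: iterate y from -40 to 40, compute RHS = 11·y³ + 3, and check whether it is a (positive or negative) perfect cube.
Check small values of y:
  y = 0: RHS = 3 is not a perfect cube.
  y = 1: RHS = 14 is not a perfect cube.
  y = -1: RHS = -8 = (-2)³ ⇒ x = -2 works.
  y = 2: RHS = 91 is not a perfect cube.
  y = -2: RHS = -85 is not a perfect cube.
  y = 3: RHS = 300 is not a perfect cube.
  y = -3: RHS = -294 is not a perfect cube.
Continuing the search up to |y| = 40 finds no further solutions beyond those listed.
Collected solutions: (-2, -1).

Solutions (with |y| ≤ 40): (-2, -1).


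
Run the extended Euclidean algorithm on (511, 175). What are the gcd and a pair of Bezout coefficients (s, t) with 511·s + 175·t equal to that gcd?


Euclidean algorithm on (511, 175) — divide until remainder is 0:
  511 = 2 · 175 + 161
  175 = 1 · 161 + 14
  161 = 11 · 14 + 7
  14 = 2 · 7 + 0
gcd(511, 175) = 7.
Track Bezout coefficients alongside the remainders: start with r₀ = 511 = a·1 + b·0 (s = 1, t = 0) and r₁ = 175 = a·0 + b·1 (s = 0, t = 1); each new remainder r_{k+1} = r_{k-1} − q_k·r_k inherits s_{k+1} = s_{k-1} − q_k·s_k, t_{k+1} = t_{k-1} − q_k·t_k, so r_k = a·s_k + b·t_k at every step:
  q = 2: r = 161, s = 1 − 2·0 = 1, t = 0 − 2·1 = -2  (check: 511·1 + 175·(-2) = 161)
  q = 1: r = 14, s = 0 − 1·1 = -1, t = 1 − 1·(-2) = 3  (check: 511·(-1) + 175·3 = 14)
  q = 11: r = 7, s = 1 − 11·(-1) = 12, t = -2 − 11·3 = -35  (check: 511·12 + 175·(-35) = 7)
The row with r = 7 (the gcd) gives the Bezout coefficients s = 12, t = -35.
Result: 511 · (12) + 175 · (-35) = 7.

gcd(511, 175) = 7; s = 12, t = -35 (check: 511·12 + 175·(-35) = 7).


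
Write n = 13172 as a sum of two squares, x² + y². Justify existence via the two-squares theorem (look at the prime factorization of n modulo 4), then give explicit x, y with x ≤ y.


Step 1: Factor n = 13172 = 2^2 · 37 · 89.
Step 2: Check the mod-4 condition on each prime factor: 2 = 2 (special); 37 ≡ 1 (mod 4), exponent 1; 89 ≡ 1 (mod 4), exponent 1.
All primes ≡ 3 (mod 4) appear to even exponent (or don't appear), so by the two-squares theorem n IS expressible as a sum of two squares.
Step 3: Build a representation. Group n = k² · m with k = 2 and m = 37 · 89 = 3293 (a product of primes ≡ 1 (mod 4)); a representation of m scales to one of n via (k·x)² + (k·y)² = k²(x² + y²). Each prime p ≡ 1 (mod 4) is itself a sum of two squares; find a² by testing p − a² for a perfect square:
  37: 37 − 1² = 36 = 6² ⇒ 37 = 1² + 6².
  89: 89 − 1² = 88, 89 − 2² = 85, 89 − 3² = 80, 89 − 4² = 73, 89 − 5² = 64 = 8² ⇒ 89 = 5² + 8².
  Combine using the Brahmagupta–Fibonacci identity (a² + b²)(c² + d²) = (ac − bd)² + (ad + bc)² = (ac + bd)² + (ad − bc)²:
  37 · 89 = 3293: from (1² + 6²)(5² + 8²), take (1·5 − 6·8, 1·8 + 6·5) = (5 − 48, 8 + 30) = (-43, 38); dropping signs (only squares matter) gives (43, 38); check 43² + 38² = 1849 + 1444 = 3293 ✓.
  Scale by k = 2: (2·43, 2·38) = (86, 76).
Step 4: Order so x ≤ y and verify: 76² + 86² = 5776 + 7396 = 13172 = n. ✓

n = 13172 = 76² + 86² (one valid representation with x ≤ y).


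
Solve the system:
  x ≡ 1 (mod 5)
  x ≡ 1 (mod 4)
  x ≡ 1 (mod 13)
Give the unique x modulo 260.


Moduli 5, 4, 13 are pairwise coprime; by CRT there is a unique solution modulo M = 5 · 4 · 13 = 260.
Solve pairwise, accumulating the modulus:
  Start with x ≡ 1 (mod 5).
  Combine with x ≡ 1 (mod 4): since gcd(5, 4) = 1, we get a unique residue mod 20.
    Write x = 1 + 5·t and substitute into x ≡ 1 (mod 4): 5·t ≡ 1 − 1 = 0 (mod 4).
    Reduce coefficients mod 4: 1·t ≡ 0 (mod 4).
    So t ≡ 0 (mod 4).
    Then x = 1 + 5·0 = 1, valid modulo lcm(5, 4) = 20: x ≡ 1 (mod 20).
  Combine with x ≡ 1 (mod 13): since gcd(20, 13) = 1, we get a unique residue mod 260.
    Write x = 1 + 20·t and substitute into x ≡ 1 (mod 13): 20·t ≡ 1 − 1 = 0 (mod 13).
    Reduce coefficients mod 13: 7·t ≡ 0 (mod 13).
    The inverse of 7 mod 13 is 2 (since 7·2 = 14 = 1·13 + 1), so t ≡ 2·0 = 0 ≡ 0 (mod 13).
    Then x = 1 + 20·0 = 1, valid modulo lcm(20, 13) = 260: x ≡ 1 (mod 260).
Verify: 1 mod 5 = 1 ✓, 1 mod 4 = 1 ✓, 1 mod 13 = 1 ✓.

x ≡ 1 (mod 260).


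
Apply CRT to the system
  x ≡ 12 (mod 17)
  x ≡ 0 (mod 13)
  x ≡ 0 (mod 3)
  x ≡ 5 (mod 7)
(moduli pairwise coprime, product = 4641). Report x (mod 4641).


Product of moduli M = 17 · 13 · 3 · 7 = 4641.
Merge one congruence at a time:
  Start: x ≡ 12 (mod 17).
  Combine with x ≡ 0 (mod 13); new modulus lcm = 221.
    Write x = 12 + 17·t and substitute into x ≡ 0 (mod 13): 17·t ≡ 0 − 12 = -12 (mod 13).
    Reduce coefficients mod 13: 4·t ≡ 1 (mod 13).
    The inverse of 4 mod 13 is 10 (since 4·10 = 40 = 3·13 + 1), so t ≡ 10·1 = 10 ≡ 10 (mod 13).
    Then x = 12 + 17·10 = 182, valid modulo lcm(17, 13) = 221: x ≡ 182 (mod 221).
  Combine with x ≡ 0 (mod 3); new modulus lcm = 663.
    Write x = 182 + 221·t and substitute into x ≡ 0 (mod 3): 221·t ≡ 0 − 182 = -182 (mod 3).
    Reduce coefficients mod 3: 2·t ≡ 1 (mod 3).
    The inverse of 2 mod 3 is 2 (since 2·2 = 4 = 1·3 + 1), so t ≡ 2·1 = 2 ≡ 2 (mod 3).
    Then x = 182 + 221·2 = 624, valid modulo lcm(221, 3) = 663: x ≡ 624 (mod 663).
  Combine with x ≡ 5 (mod 7); new modulus lcm = 4641.
    Write x = 624 + 663·t and substitute into x ≡ 5 (mod 7): 663·t ≡ 5 − 624 = -619 (mod 7).
    Reduce coefficients mod 7: 5·t ≡ 4 (mod 7).
    The inverse of 5 mod 7 is 3 (since 5·3 = 15 = 2·7 + 1), so t ≡ 3·4 = 12 ≡ 5 (mod 7).
    Then x = 624 + 663·5 = 3939, valid modulo lcm(663, 7) = 4641: x ≡ 3939 (mod 4641).
Verify against each original: 3939 mod 17 = 12, 3939 mod 13 = 0, 3939 mod 3 = 0, 3939 mod 7 = 5.

x ≡ 3939 (mod 4641).


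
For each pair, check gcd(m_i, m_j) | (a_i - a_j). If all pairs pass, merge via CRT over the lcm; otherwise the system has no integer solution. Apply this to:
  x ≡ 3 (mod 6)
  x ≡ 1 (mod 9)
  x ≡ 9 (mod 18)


Moduli 6, 9, 18 are not pairwise coprime, so CRT works modulo lcm(m_i) when all pairwise compatibility conditions hold.
Pairwise compatibility: gcd(m_i, m_j) must divide a_i - a_j for every pair.
Merge one congruence at a time:
  Start: x ≡ 3 (mod 6).
  Combine with x ≡ 1 (mod 9): gcd(6, 9) = 3, and 1 - 3 = -2 is NOT divisible by 3.
    ⇒ system is inconsistent (no integer solution).

No solution (the system is inconsistent).


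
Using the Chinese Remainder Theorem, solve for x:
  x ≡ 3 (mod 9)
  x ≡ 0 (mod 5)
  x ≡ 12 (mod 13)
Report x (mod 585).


Moduli 9, 5, 13 are pairwise coprime; by CRT there is a unique solution modulo M = 9 · 5 · 13 = 585.
Solve pairwise, accumulating the modulus:
  Start with x ≡ 3 (mod 9).
  Combine with x ≡ 0 (mod 5): since gcd(9, 5) = 1, we get a unique residue mod 45.
    Write x = 3 + 9·t and substitute into x ≡ 0 (mod 5): 9·t ≡ 0 − 3 = -3 (mod 5).
    Reduce coefficients mod 5: 4·t ≡ 2 (mod 5).
    The inverse of 4 mod 5 is 4 (since 4·4 = 16 = 3·5 + 1), so t ≡ 4·2 = 8 ≡ 3 (mod 5).
    Then x = 3 + 9·3 = 30, valid modulo lcm(9, 5) = 45: x ≡ 30 (mod 45).
  Combine with x ≡ 12 (mod 13): since gcd(45, 13) = 1, we get a unique residue mod 585.
    Write x = 30 + 45·t and substitute into x ≡ 12 (mod 13): 45·t ≡ 12 − 30 = -18 (mod 13).
    Reduce coefficients mod 13: 6·t ≡ 8 (mod 13).
    The inverse of 6 mod 13 is 11 (since 6·11 = 66 = 5·13 + 1), so t ≡ 11·8 = 88 ≡ 10 (mod 13).
    Then x = 30 + 45·10 = 480, valid modulo lcm(45, 13) = 585: x ≡ 480 (mod 585).
Verify: 480 mod 9 = 3 ✓, 480 mod 5 = 0 ✓, 480 mod 13 = 12 ✓.

x ≡ 480 (mod 585).


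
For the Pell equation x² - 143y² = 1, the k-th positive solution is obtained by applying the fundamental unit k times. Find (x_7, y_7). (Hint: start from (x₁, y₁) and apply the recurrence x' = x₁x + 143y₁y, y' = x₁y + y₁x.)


Step 1: Find the fundamental solution (x₁, y₁) of x² - 143y² = 1.
  Expand √143 as a continued fraction. a₀ = ⌊√143⌋ = 11; iterate m_{k+1} = d_k·a_k − m_k, d_{k+1} = (143 − m_{k+1}²)/d_k, a_{k+1} = ⌊(a₀ + m_{k+1})/d_{k+1}⌋ (starting m₀ = 0, d₀ = 1), with convergents p_k = a_k·p_{k-1} + p_{k-2}, q_k = a_k·q_{k-1} + q_{k-2} (p₋₁ = 1, q₋₁ = 0):
  k = 0: a₀ = 11; p₀/q₀ = 11/1; p₀² − 143·q₀² = 121 − 143 = -22.
  k = 1: m = 11, d = 22, a = ⌊(11 + 11)/22⌋ = 1; p/q = (1·11 + 1)/(1·1 + 0) = 12/1; p² − 143·q² = 144 − 143 = 1.
  The first convergent with p² − 143·q² = 1 gives the fundamental solution (x₁, y₁) = (12, 1).
Step 2: Apply the recurrence (x_{n+1}, y_{n+1}) = (x₁x_n + 143y₁y_n, x₁y_n + y₁x_n) repeatedly.
  From (x_1, y_1) = (12, 1): x_2 = 12·12 + 143·1·1 = 287; y_2 = 12·1 + 1·12 = 24.
  From (x_2, y_2) = (287, 24): x_3 = 12·287 + 143·1·24 = 6876; y_3 = 12·24 + 1·287 = 575.
  From (x_3, y_3) = (6876, 575): x_4 = 12·6876 + 143·1·575 = 164737; y_4 = 12·575 + 1·6876 = 13776.
  From (x_4, y_4) = (164737, 13776): x_5 = 12·164737 + 143·1·13776 = 3946812; y_5 = 12·13776 + 1·164737 = 330049.
  From (x_5, y_5) = (3946812, 330049): x_6 = 12·3946812 + 143·1·330049 = 94558751; y_6 = 12·330049 + 1·3946812 = 7907400.
  From (x_6, y_6) = (94558751, 7907400): x_7 = 12·94558751 + 143·1·7907400 = 2265463212; y_7 = 12·7907400 + 1·94558751 = 189447551.
Step 3: Verify x_7² - 143·y_7² = 5132323564925356944 - 5132323564925356943 = 1 (should be 1). ✓

(x_1, y_1) = (12, 1); (x_7, y_7) = (2265463212, 189447551).


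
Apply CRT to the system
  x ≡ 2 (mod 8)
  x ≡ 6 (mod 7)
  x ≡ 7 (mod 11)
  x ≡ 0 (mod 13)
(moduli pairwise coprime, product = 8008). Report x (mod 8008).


Product of moduli M = 8 · 7 · 11 · 13 = 8008.
Merge one congruence at a time:
  Start: x ≡ 2 (mod 8).
  Combine with x ≡ 6 (mod 7); new modulus lcm = 56.
    Write x = 2 + 8·t and substitute into x ≡ 6 (mod 7): 8·t ≡ 6 − 2 = 4 (mod 7).
    Reduce coefficients mod 7: 1·t ≡ 4 (mod 7).
    So t ≡ 4 (mod 7).
    Then x = 2 + 8·4 = 34, valid modulo lcm(8, 7) = 56: x ≡ 34 (mod 56).
  Combine with x ≡ 7 (mod 11); new modulus lcm = 616.
    Write x = 34 + 56·t and substitute into x ≡ 7 (mod 11): 56·t ≡ 7 − 34 = -27 (mod 11).
    Reduce coefficients mod 11: 1·t ≡ 6 (mod 11).
    So t ≡ 6 (mod 11).
    Then x = 34 + 56·6 = 370, valid modulo lcm(56, 11) = 616: x ≡ 370 (mod 616).
  Combine with x ≡ 0 (mod 13); new modulus lcm = 8008.
    Write x = 370 + 616·t and substitute into x ≡ 0 (mod 13): 616·t ≡ 0 − 370 = -370 (mod 13).
    Reduce coefficients mod 13: 5·t ≡ 7 (mod 13).
    The inverse of 5 mod 13 is 8 (since 5·8 = 40 = 3·13 + 1), so t ≡ 8·7 = 56 ≡ 4 (mod 13).
    Then x = 370 + 616·4 = 2834, valid modulo lcm(616, 13) = 8008: x ≡ 2834 (mod 8008).
Verify against each original: 2834 mod 8 = 2, 2834 mod 7 = 6, 2834 mod 11 = 7, 2834 mod 13 = 0.

x ≡ 2834 (mod 8008).


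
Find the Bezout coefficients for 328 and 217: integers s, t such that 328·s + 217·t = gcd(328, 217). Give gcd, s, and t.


Euclidean algorithm on (328, 217) — divide until remainder is 0:
  328 = 1 · 217 + 111
  217 = 1 · 111 + 106
  111 = 1 · 106 + 5
  106 = 21 · 5 + 1
  5 = 5 · 1 + 0
gcd(328, 217) = 1.
Track Bezout coefficients alongside the remainders: start with r₀ = 328 = a·1 + b·0 (s = 1, t = 0) and r₁ = 217 = a·0 + b·1 (s = 0, t = 1); each new remainder r_{k+1} = r_{k-1} − q_k·r_k inherits s_{k+1} = s_{k-1} − q_k·s_k, t_{k+1} = t_{k-1} − q_k·t_k, so r_k = a·s_k + b·t_k at every step:
  q = 1: r = 111, s = 1 − 1·0 = 1, t = 0 − 1·1 = -1  (check: 328·1 + 217·(-1) = 111)
  q = 1: r = 106, s = 0 − 1·1 = -1, t = 1 − 1·(-1) = 2  (check: 328·(-1) + 217·2 = 106)
  q = 1: r = 5, s = 1 − 1·(-1) = 2, t = -1 − 1·2 = -3  (check: 328·2 + 217·(-3) = 5)
  q = 21: r = 1, s = -1 − 21·2 = -43, t = 2 − 21·(-3) = 65  (check: 328·(-43) + 217·65 = 1)
The row with r = 1 (the gcd) gives the Bezout coefficients s = -43, t = 65.
Result: 328 · (-43) + 217 · (65) = 1.

gcd(328, 217) = 1; s = -43, t = 65 (check: 328·(-43) + 217·65 = 1).


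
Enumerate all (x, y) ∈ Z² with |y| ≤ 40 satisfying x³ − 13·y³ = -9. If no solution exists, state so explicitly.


The equation is x³ - 13y³ = -9. For fixed y, x³ = 13·y³ − 9, so a solution requires the RHS to be a perfect cube.
Strategy: iterate y from -40 to 40, compute RHS = 13·y³ − 9, and check whether it is a (positive or negative) perfect cube.
Check small values of y:
  y = 0: RHS = -9 is not a perfect cube.
  y = 1: RHS = 4 is not a perfect cube.
  y = -1: RHS = -22 is not a perfect cube.
  y = 2: RHS = 95 is not a perfect cube.
  y = -2: RHS = -113 is not a perfect cube.
  y = 3: RHS = 342 is not a perfect cube.
  y = -3: RHS = -360 is not a perfect cube.
Continuing the search up to |y| = 40 finds no solutions either.
No (x, y) in the scanned range satisfies the equation.

No integer solutions with |y| ≤ 40.


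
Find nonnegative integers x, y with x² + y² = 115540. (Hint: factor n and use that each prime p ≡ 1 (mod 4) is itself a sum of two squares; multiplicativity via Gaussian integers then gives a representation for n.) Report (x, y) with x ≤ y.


Step 1: Factor n = 115540 = 2^2 · 5 · 53 · 109.
Step 2: Check the mod-4 condition on each prime factor: 2 = 2 (special); 5 ≡ 1 (mod 4), exponent 1; 53 ≡ 1 (mod 4), exponent 1; 109 ≡ 1 (mod 4), exponent 1.
All primes ≡ 3 (mod 4) appear to even exponent (or don't appear), so by the two-squares theorem n IS expressible as a sum of two squares.
Step 3: Build a representation. Group n = k² · m with k = 2 and m = 5 · 53 · 109 = 28885 (a product of primes ≡ 1 (mod 4)); a representation of m scales to one of n via (k·x)² + (k·y)² = k²(x² + y²). Each prime p ≡ 1 (mod 4) is itself a sum of two squares; find a² by testing p − a² for a perfect square:
  5: 5 − 1² = 4 = 2² ⇒ 5 = 1² + 2².
  53: 53 − 1² = 52, 53 − 2² = 49 = 7² ⇒ 53 = 2² + 7².
  109: 109 − 1² = 108, 109 − 2² = 105, 109 − 3² = 100 = 10² ⇒ 109 = 3² + 10².
  Combine using the Brahmagupta–Fibonacci identity (a² + b²)(c² + d²) = (ac − bd)² + (ad + bc)² = (ac + bd)² + (ad − bc)²:
  5 · 53 = 265: from (1² + 2²)(2² + 7²), take (1·2 − 2·7, 1·7 + 2·2) = (2 − 14, 7 + 4) = (-12, 11); dropping signs (only squares matter) gives (12, 11); check 12² + 11² = 144 + 121 = 265 ✓.
  265 · 109 = 28885: from (12² + 11²)(3² + 10²), take (12·3 − 11·10, 12·10 + 11·3) = (36 − 110, 120 + 33) = (-74, 153); dropping signs (only squares matter) gives (74, 153); check 74² + 153² = 5476 + 23409 = 28885 ✓.
  Scale by k = 2: (2·74, 2·153) = (148, 306).
Step 4: Order so x ≤ y and verify: 148² + 306² = 21904 + 93636 = 115540 = n. ✓

n = 115540 = 148² + 306² (one valid representation with x ≤ y).


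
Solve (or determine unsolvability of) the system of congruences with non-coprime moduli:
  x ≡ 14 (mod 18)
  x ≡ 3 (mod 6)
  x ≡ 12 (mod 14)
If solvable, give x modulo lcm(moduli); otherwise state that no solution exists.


Moduli 18, 6, 14 are not pairwise coprime, so CRT works modulo lcm(m_i) when all pairwise compatibility conditions hold.
Pairwise compatibility: gcd(m_i, m_j) must divide a_i - a_j for every pair.
Merge one congruence at a time:
  Start: x ≡ 14 (mod 18).
  Combine with x ≡ 3 (mod 6): gcd(18, 6) = 6, and 3 - 14 = -11 is NOT divisible by 6.
    ⇒ system is inconsistent (no integer solution).

No solution (the system is inconsistent).
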